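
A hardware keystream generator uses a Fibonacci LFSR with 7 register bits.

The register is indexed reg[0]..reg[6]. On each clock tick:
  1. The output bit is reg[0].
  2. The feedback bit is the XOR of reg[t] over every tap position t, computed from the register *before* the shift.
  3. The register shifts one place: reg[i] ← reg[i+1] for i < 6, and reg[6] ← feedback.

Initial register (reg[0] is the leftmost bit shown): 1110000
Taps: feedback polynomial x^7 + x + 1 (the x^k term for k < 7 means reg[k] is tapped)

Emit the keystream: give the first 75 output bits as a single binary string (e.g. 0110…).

k : reg_k → out_k, fb_k
0: 1110000 → 1, fb=0
1: 1100000 → 1, fb=0
2: 1000000 → 1, fb=1
3: 0000001 → 0, fb=0
4: 0000010 → 0, fb=0
5: 0000100 → 0, fb=0
6: 0001000 → 0, fb=0
7: 0010000 → 0, fb=0
8: 0100000 → 0, fb=1
9: 1000001 → 1, fb=1
10: 0000011 → 0, fb=0
11: 0000110 → 0, fb=0
12: 0001100 → 0, fb=0
13: 0011000 → 0, fb=0
14: 0110000 → 0, fb=1
15: 1100001 → 1, fb=0
16: 1000010 → 1, fb=1
17: 0000101 → 0, fb=0
18: 0001010 → 0, fb=0
19: 0010100 → 0, fb=0
20: 0101000 → 0, fb=1
21: 1010001 → 1, fb=1
22: 0100011 → 0, fb=1
23: 1000111 → 1, fb=1
24: 0001111 → 0, fb=0
25: 0011110 → 0, fb=0
26: 0111100 → 0, fb=1
27: 1111001 → 1, fb=0
28: 1110010 → 1, fb=0
29: 1100100 → 1, fb=0
30: 1001000 → 1, fb=1
31: 0010001 → 0, fb=0
32: 0100010 → 0, fb=1
33: 1000101 → 1, fb=1
34: 0001011 → 0, fb=0
35: 0010110 → 0, fb=0
36: 0101100 → 0, fb=1
37: 1011001 → 1, fb=1
38: 0110011 → 0, fb=1
39: 1100111 → 1, fb=0
40: 1001110 → 1, fb=1
41: 0011101 → 0, fb=0
42: 0111010 → 0, fb=1
43: 1110101 → 1, fb=0
44: 1101010 → 1, fb=0
45: 1010100 → 1, fb=1
46: 0101001 → 0, fb=1
47: 1010011 → 1, fb=1
48: 0100111 → 0, fb=1
49: 1001111 → 1, fb=1
50: 0011111 → 0, fb=0
51: 0111110 → 0, fb=1
52: 1111101 → 1, fb=0
53: 1111010 → 1, fb=0
54: 1110100 → 1, fb=0
55: 1101000 → 1, fb=0
56: 1010000 → 1, fb=1
57: 0100001 → 0, fb=1
58: 1000011 → 1, fb=1
59: 0000111 → 0, fb=0
60: 0001110 → 0, fb=0
61: 0011100 → 0, fb=0
62: 0111000 → 0, fb=1
63: 1110001 → 1, fb=0
64: 1100010 → 1, fb=0
65: 1000100 → 1, fb=1
66: 0001001 → 0, fb=0
67: 0010010 → 0, fb=0
68: 0100100 → 0, fb=1
69: 1001001 → 1, fb=1
70: 0010011 → 0, fb=0
71: 0100110 → 0, fb=1
72: 1001101 → 1, fb=1
73: 0011011 → 0, fb=0
74: 0110110 → 0, fb=1

111000000100000110000101000111100100010110011101010011111010000111000100100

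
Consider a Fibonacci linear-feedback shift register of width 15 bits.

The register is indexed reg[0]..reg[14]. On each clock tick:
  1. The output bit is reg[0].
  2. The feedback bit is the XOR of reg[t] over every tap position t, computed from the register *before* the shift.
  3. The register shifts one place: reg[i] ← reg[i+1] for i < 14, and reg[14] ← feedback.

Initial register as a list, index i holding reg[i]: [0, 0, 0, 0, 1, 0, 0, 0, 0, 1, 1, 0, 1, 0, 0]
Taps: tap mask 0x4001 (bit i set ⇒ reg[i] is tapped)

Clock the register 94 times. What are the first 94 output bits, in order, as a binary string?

k : reg_k → out_k, fb_k
0: 000010000110100 → 0, fb=0
1: 000100001101000 → 0, fb=0
2: 001000011010000 → 0, fb=0
3: 010000110100000 → 0, fb=0
4: 100001101000000 → 1, fb=1
5: 000011010000001 → 0, fb=1
6: 000110100000011 → 0, fb=1
7: 001101000000111 → 0, fb=1
8: 011010000001111 → 0, fb=1
9: 110100000011111 → 1, fb=0
10: 101000000111110 → 1, fb=1
11: 010000001111101 → 0, fb=1
12: 100000011111011 → 1, fb=0
13: 000000111110110 → 0, fb=0
14: 000001111101100 → 0, fb=0
15: 000011111011000 → 0, fb=0
16: 000111110110000 → 0, fb=0
17: 001111101100000 → 0, fb=0
18: 011111011000000 → 0, fb=0
19: 111110110000000 → 1, fb=1
20: 111101100000001 → 1, fb=0
21: 111011000000010 → 1, fb=1
22: 110110000000101 → 1, fb=0
23: 101100000001010 → 1, fb=1
24: 011000000010101 → 0, fb=1
25: 110000000101011 → 1, fb=0
26: 100000001010110 → 1, fb=1
27: 000000010101101 → 0, fb=1
28: 000000101011011 → 0, fb=1
29: 000001010110111 → 0, fb=1
30: 000010101101111 → 0, fb=1
31: 000101011011111 → 0, fb=1
32: 001010110111111 → 0, fb=1
33: 010101101111111 → 0, fb=1
34: 101011011111111 → 1, fb=0
35: 010110111111110 → 0, fb=0
36: 101101111111100 → 1, fb=1
37: 011011111111001 → 0, fb=1
38: 110111111110011 → 1, fb=0
39: 101111111100110 → 1, fb=1
40: 011111111001101 → 0, fb=1
41: 111111110011011 → 1, fb=0
42: 111111100110110 → 1, fb=1
43: 111111001101101 → 1, fb=0
44: 111110011011010 → 1, fb=1
45: 111100110110101 → 1, fb=0
46: 111001101101010 → 1, fb=1
47: 110011011010101 → 1, fb=0
48: 100110110101010 → 1, fb=1
49: 001101101010101 → 0, fb=1
50: 011011010101011 → 0, fb=1
51: 110110101010111 → 1, fb=0
52: 101101010101110 → 1, fb=1
53: 011010101011101 → 0, fb=1
54: 110101010111011 → 1, fb=0
55: 101010101110110 → 1, fb=1
56: 010101011101101 → 0, fb=1
57: 101010111011011 → 1, fb=0
58: 010101110110110 → 0, fb=0
59: 101011101101100 → 1, fb=1
60: 010111011011001 → 0, fb=1
61: 101110110110011 → 1, fb=0
62: 011101101100110 → 0, fb=0
63: 111011011001100 → 1, fb=1
64: 110110110011001 → 1, fb=0
65: 101101100110010 → 1, fb=1
66: 011011001100101 → 0, fb=1
67: 110110011001011 → 1, fb=0
68: 101100110010110 → 1, fb=1
69: 011001100101101 → 0, fb=1
70: 110011001011011 → 1, fb=0
71: 100110010110110 → 1, fb=1
72: 001100101101101 → 0, fb=1
73: 011001011011011 → 0, fb=1
74: 110010110110111 → 1, fb=0
75: 100101101101110 → 1, fb=1
76: 001011011011101 → 0, fb=1
77: 010110110111011 → 0, fb=1
78: 101101101110111 → 1, fb=0
79: 011011011101110 → 0, fb=0
80: 110110111011100 → 1, fb=1
81: 101101110111001 → 1, fb=0
82: 011011101110010 → 0, fb=0
83: 110111011100100 → 1, fb=1
84: 101110111001001 → 1, fb=0
85: 011101110010010 → 0, fb=0
86: 111011100100100 → 1, fb=1
87: 110111001001001 → 1, fb=0
88: 101110010010010 → 1, fb=1
89: 011100100100101 → 0, fb=1
90: 111001001001011 → 1, fb=0
91: 110010010010110 → 1, fb=1
92: 100100100101101 → 1, fb=0
93: 001001001011010 → 0, fb=0

0000100001101000000111110110000000101011011111111001101101010101110110110011001011011011101110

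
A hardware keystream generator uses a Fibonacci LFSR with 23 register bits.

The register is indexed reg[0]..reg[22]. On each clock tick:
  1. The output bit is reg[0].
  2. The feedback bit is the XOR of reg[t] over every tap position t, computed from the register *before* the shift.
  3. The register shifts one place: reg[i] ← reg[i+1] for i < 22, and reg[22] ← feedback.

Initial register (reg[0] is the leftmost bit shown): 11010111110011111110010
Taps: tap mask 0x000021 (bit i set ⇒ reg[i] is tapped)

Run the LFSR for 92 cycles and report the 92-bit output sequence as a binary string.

k : reg_k → out_k, fb_k
0: 11010111110011111110010 → 1, fb=0
1: 10101111100111111100100 → 1, fb=0
2: 01011111001111111001000 → 0, fb=1
3: 10111110011111110010001 → 1, fb=0
4: 01111100111111100100010 → 0, fb=1
5: 11111001111111001000101 → 1, fb=1
6: 11110011111110010001011 → 1, fb=1
7: 11100111111100100010111 → 1, fb=0
8: 11001111111001000101110 → 1, fb=0
9: 10011111110010001011100 → 1, fb=0
10: 00111111100100010111000 → 0, fb=1
11: 01111111001000101110001 → 0, fb=1
12: 11111110010001011100011 → 1, fb=0
13: 11111100100010111000110 → 1, fb=0
14: 11111001000101110001100 → 1, fb=1
15: 11110010001011100011001 → 1, fb=1
16: 11100100010111000110011 → 1, fb=0
17: 11001000101110001100110 → 1, fb=1
18: 10010001011100011001101 → 1, fb=1
19: 00100010111000110011011 → 0, fb=0
20: 01000101110001100110110 → 0, fb=1
21: 10001011100011001101101 → 1, fb=1
22: 00010111000110011011011 → 0, fb=1
23: 00101110001100110110111 → 0, fb=1
24: 01011100011001101101111 → 0, fb=1
25: 10111000110011011011111 → 1, fb=1
26: 01110001100110110111111 → 0, fb=0
27: 11100011001101101111110 → 1, fb=1
28: 11000110011011011111101 → 1, fb=0
29: 10001100110110111111010 → 1, fb=0
30: 00011001101101111110100 → 0, fb=0
31: 00110011011011111101000 → 0, fb=0
32: 01100110110111111010000 → 0, fb=1
33: 11001101101111110100001 → 1, fb=0
34: 10011011011111101000010 → 1, fb=1
35: 00110110111111010000101 → 0, fb=1
36: 01101101111110100001011 → 0, fb=1
37: 11011011111101000010111 → 1, fb=1
38: 10110111111010000101111 → 1, fb=0
39: 01101111110100001011110 → 0, fb=1
40: 11011111101000010111101 → 1, fb=0
41: 10111111010000101111010 → 1, fb=0
42: 01111110100001011110100 → 0, fb=1
43: 11111101000010111101001 → 1, fb=0
44: 11111010000101111010010 → 1, fb=1
45: 11110100001011110100101 → 1, fb=0
46: 11101000010111101001010 → 1, fb=1
47: 11010000101111010010101 → 1, fb=1
48: 10100001011110100101011 → 1, fb=1
49: 01000010111101001010111 → 0, fb=0
50: 10000101111010010101110 → 1, fb=0
51: 00001011110100101011100 → 0, fb=0
52: 00010111101001010111000 → 0, fb=1
53: 00101111010010101110001 → 0, fb=1
54: 01011110100101011100011 → 0, fb=1
55: 10111101001010111000111 → 1, fb=0
56: 01111010010101110001110 → 0, fb=0
57: 11110100101011100011100 → 1, fb=0
58: 11101001010111000111000 → 1, fb=1
59: 11010010101110001110001 → 1, fb=1
60: 10100101011100011100011 → 1, fb=0
61: 01001010111000111000110 → 0, fb=0
62: 10010101110001110001100 → 1, fb=0
63: 00101011100011100011000 → 0, fb=0
64: 01010111000111000110000 → 0, fb=1
65: 10101110001110001100001 → 1, fb=0
66: 01011100011100011000010 → 0, fb=1
67: 10111000111000110000101 → 1, fb=1
68: 01110001110001100001011 → 0, fb=0
69: 11100011100011000010110 → 1, fb=1
70: 11000111000110000101101 → 1, fb=0
71: 10001110001100001011010 → 1, fb=0
72: 00011100011000010110100 → 0, fb=1
73: 00111000110000101101001 → 0, fb=0
74: 01110001100001011010010 → 0, fb=0
75: 11100011000010110100100 → 1, fb=1
76: 11000110000101101001001 → 1, fb=0
77: 10001100001011010010010 → 1, fb=0
78: 00011000010110100100100 → 0, fb=0
79: 00110000101101001001000 → 0, fb=0
80: 01100001011010010010000 → 0, fb=0
81: 11000010110100100100000 → 1, fb=1
82: 10000101101001001000001 → 1, fb=0
83: 00001011010010010000010 → 0, fb=0
84: 00010110100100100000100 → 0, fb=1
85: 00101101001001000001001 → 0, fb=1
86: 01011010010010000010011 → 0, fb=0
87: 10110100100100000100110 → 1, fb=0
88: 01101001001000001001100 → 0, fb=0
89: 11010010010000010011000 → 1, fb=1
90: 10100100100000100110001 → 1, fb=0
91: 01001001000001001100010 → 0, fb=0

11010111110011111110010001011100011001101101111110100001011110100101011100011100011000010110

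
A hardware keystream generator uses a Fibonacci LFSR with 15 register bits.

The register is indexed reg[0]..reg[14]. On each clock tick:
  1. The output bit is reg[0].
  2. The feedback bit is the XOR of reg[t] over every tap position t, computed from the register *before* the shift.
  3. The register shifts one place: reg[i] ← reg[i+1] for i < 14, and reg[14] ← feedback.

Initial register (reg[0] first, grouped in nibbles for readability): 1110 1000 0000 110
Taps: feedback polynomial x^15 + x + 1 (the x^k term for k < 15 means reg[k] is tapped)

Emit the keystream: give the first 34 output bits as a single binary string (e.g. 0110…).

step | reg (before) | out | fb
   0 | 111010000000110 | 1 | 0
   1 | 110100000001100 | 1 | 0
   2 | 101000000011000 | 1 | 1
   3 | 010000000110001 | 0 | 1
   4 | 100000001100011 | 1 | 1
   5 | 000000011000111 | 0 | 0
   6 | 000000110001110 | 0 | 0
   7 | 000001100011100 | 0 | 0
   8 | 000011000111000 | 0 | 0
   9 | 000110001110000 | 0 | 0
  10 | 001100011100000 | 0 | 0
  11 | 011000111000000 | 0 | 1
  12 | 110001110000001 | 1 | 0
  13 | 100011100000010 | 1 | 1
  14 | 000111000000101 | 0 | 0
  15 | 001110000001010 | 0 | 0
  16 | 011100000010100 | 0 | 1
  17 | 111000000101001 | 1 | 0
  18 | 110000001010010 | 1 | 0
  19 | 100000010100100 | 1 | 1
  20 | 000000101001001 | 0 | 0
  21 | 000001010010010 | 0 | 0
  22 | 000010100100100 | 0 | 0
  23 | 000101001001000 | 0 | 0
  24 | 001010010010000 | 0 | 0
  25 | 010100100100000 | 0 | 1
  26 | 101001001000001 | 1 | 1
  27 | 010010010000011 | 0 | 1
  28 | 100100100000111 | 1 | 1
  29 | 001001000001111 | 0 | 0
  30 | 010010000011110 | 0 | 1
  31 | 100100000111101 | 1 | 1
  32 | 001000001111011 | 0 | 0
  33 | 010000011110110 | 0 | 1

1110100000001100011100000010100100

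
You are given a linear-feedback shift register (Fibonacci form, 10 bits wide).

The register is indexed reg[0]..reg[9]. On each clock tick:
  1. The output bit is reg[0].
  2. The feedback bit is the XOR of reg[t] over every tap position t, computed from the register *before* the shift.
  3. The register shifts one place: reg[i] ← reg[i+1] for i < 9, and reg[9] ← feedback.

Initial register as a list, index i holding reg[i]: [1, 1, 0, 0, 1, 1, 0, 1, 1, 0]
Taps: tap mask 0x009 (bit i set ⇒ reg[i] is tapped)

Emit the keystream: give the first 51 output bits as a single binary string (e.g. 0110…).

tick  register→output (feedback)
  0  1100110110→1 (1)
  1  1001101101→1 (0)
  2  0011011010→0 (1)
  3  0110110101→0 (0)
  4  1101101010→1 (0)
  5  1011010100→1 (0)
  6  0110101000→0 (0)
  7  1101010000→1 (0)
  8  1010100000→1 (1)
  9  0101000001→0 (1)
 10  1010000011→1 (1)
 11  0100000111→0 (0)
 12  1000001110→1 (1)
 13  0000011101→0 (0)
 14  0000111010→0 (0)
 15  0001110100→0 (1)
 16  0011101001→0 (1)
 17  0111010011→0 (1)
 18  1110100111→1 (1)
 19  1101001111→1 (0)
 20  1010011110→1 (1)
 21  0100111101→0 (0)
 22  1001111010→1 (0)
 23  0011110100→0 (1)
 24  0111101001→0 (1)
 25  1111010011→1 (0)
 26  1110100110→1 (1)
 27  1101001101→1 (0)
 28  1010011010→1 (1)
 29  0100110101→0 (0)
 30  1001101010→1 (0)
 31  0011010100→0 (1)
 32  0110101001→0 (0)
 33  1101010010→1 (0)
 34  1010100100→1 (1)
 35  0101001001→0 (1)
 36  1010010011→1 (1)
 37  0100100111→0 (0)
 38  1001001110→1 (0)
 39  0010011100→0 (0)
 40  0100111000→0 (0)
 41  1001110000→1 (0)
 42  0011100000→0 (1)
 43  0111000001→0 (1)
 44  1110000011→1 (1)
 45  1100000111→1 (1)
 46  1000001111→1 (1)
 47  0000011111→0 (0)
 48  0000111110→0 (0)
 49  0001111100→0 (1)
 50  0011111001→0 (1)

110011011010100000111010011110100110101001001110000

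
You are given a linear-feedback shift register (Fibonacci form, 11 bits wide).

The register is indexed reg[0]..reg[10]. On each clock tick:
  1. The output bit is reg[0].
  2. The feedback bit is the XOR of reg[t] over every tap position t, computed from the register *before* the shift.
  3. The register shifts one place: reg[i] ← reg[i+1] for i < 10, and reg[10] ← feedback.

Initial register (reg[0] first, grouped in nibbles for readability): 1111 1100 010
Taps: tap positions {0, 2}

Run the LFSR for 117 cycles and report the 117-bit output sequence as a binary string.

step | reg (before) | out | fb
   0 | 11111100010 | 1 | 0
   1 | 11111000100 | 1 | 0
   2 | 11110001000 | 1 | 0
   3 | 11100010000 | 1 | 0
   4 | 11000100000 | 1 | 1
   5 | 10001000001 | 1 | 1
   6 | 00010000011 | 0 | 0
   7 | 00100000110 | 0 | 1
   8 | 01000001101 | 0 | 0
   9 | 10000011010 | 1 | 1
  10 | 00000110101 | 0 | 0
  11 | 00001101010 | 0 | 0
  12 | 00011010100 | 0 | 0
  13 | 00110101000 | 0 | 1
  14 | 01101010001 | 0 | 1
  15 | 11010100011 | 1 | 1
  16 | 10101000111 | 1 | 0
  17 | 01010001110 | 0 | 0
  18 | 10100011100 | 1 | 0
  19 | 01000111000 | 0 | 0
  20 | 10001110000 | 1 | 1
  21 | 00011100001 | 0 | 0
  22 | 00111000010 | 0 | 1
  23 | 01110000101 | 0 | 1
  24 | 11100001011 | 1 | 0
  25 | 11000010110 | 1 | 1
  26 | 10000101101 | 1 | 1
  27 | 00001011011 | 0 | 0
  28 | 00010110110 | 0 | 0
  29 | 00101101100 | 0 | 1
  30 | 01011011001 | 0 | 0
  31 | 10110110010 | 1 | 0
  32 | 01101100100 | 0 | 1
  33 | 11011001001 | 1 | 1
  34 | 10110010011 | 1 | 0
  35 | 01100100110 | 0 | 1
  36 | 11001001101 | 1 | 1
  37 | 10010011011 | 1 | 1
  38 | 00100110111 | 0 | 1
  39 | 01001101111 | 0 | 0
  40 | 10011011110 | 1 | 1
  41 | 00110111101 | 0 | 1
  42 | 01101111011 | 0 | 1
  43 | 11011110111 | 1 | 1
  44 | 10111101111 | 1 | 0
  45 | 01111011110 | 0 | 1
  46 | 11110111101 | 1 | 0
  47 | 11101111010 | 1 | 0
  48 | 11011110100 | 1 | 1
  49 | 10111101001 | 1 | 0
  50 | 01111010010 | 0 | 1
  51 | 11110100101 | 1 | 0
  52 | 11101001010 | 1 | 0
  53 | 11010010100 | 1 | 1
  54 | 10100101001 | 1 | 0
  55 | 01001010010 | 0 | 0
  56 | 10010100100 | 1 | 1
  57 | 00101001001 | 0 | 1
  58 | 01010010011 | 0 | 0
  59 | 10100100110 | 1 | 0
  60 | 01001001100 | 0 | 0
  61 | 10010011000 | 1 | 1
  62 | 00100110001 | 0 | 1
  63 | 01001100011 | 0 | 0
  64 | 10011000110 | 1 | 1
  65 | 00110001101 | 0 | 1
  66 | 01100011011 | 0 | 1
  67 | 11000110111 | 1 | 1
  68 | 10001101111 | 1 | 1
  69 | 00011011111 | 0 | 0
  70 | 00110111110 | 0 | 1
  71 | 01101111101 | 0 | 1
  72 | 11011111011 | 1 | 1
  73 | 10111110111 | 1 | 0
  74 | 01111101110 | 0 | 1
  75 | 11111011101 | 1 | 0
  76 | 11110111010 | 1 | 0
  77 | 11101110100 | 1 | 0
  78 | 11011101000 | 1 | 1
  79 | 10111010001 | 1 | 0
  80 | 01110100010 | 0 | 1
  81 | 11101000101 | 1 | 0
  82 | 11010001010 | 1 | 1
  83 | 10100010101 | 1 | 0
  84 | 01000101010 | 0 | 0
  85 | 10001010100 | 1 | 1
  86 | 00010101001 | 0 | 0
  87 | 00101010010 | 0 | 1
  88 | 01010100101 | 0 | 0
  89 | 10101001010 | 1 | 0
  90 | 01010010100 | 0 | 0
  91 | 10100101000 | 1 | 0
  92 | 01001010000 | 0 | 0
  93 | 10010100000 | 1 | 1
  94 | 00101000001 | 0 | 1
  95 | 01010000011 | 0 | 0
  96 | 10100000110 | 1 | 0
  97 | 01000001100 | 0 | 0
  98 | 10000011000 | 1 | 1
  99 | 00000110001 | 0 | 0
 100 | 00001100010 | 0 | 0
 101 | 00011000100 | 0 | 0
 102 | 00110001000 | 0 | 1
 103 | 01100010001 | 0 | 1
 104 | 11000100011 | 1 | 1
 105 | 10001000111 | 1 | 1
 106 | 00010001111 | 0 | 0
 107 | 00100011110 | 0 | 1
 108 | 01000111101 | 0 | 0
 109 | 10001111010 | 1 | 1
 110 | 00011110101 | 0 | 0
 111 | 00111101010 | 0 | 1
 112 | 01111010101 | 0 | 1
 113 | 11110101011 | 1 | 0
 114 | 11101010110 | 1 | 0
 115 | 11010101100 | 1 | 1
 116 | 10101011001 | 1 | 0

111111000100000110101000111000010110110010011011110111101001010010011000110111110111010001010100101000001100010001111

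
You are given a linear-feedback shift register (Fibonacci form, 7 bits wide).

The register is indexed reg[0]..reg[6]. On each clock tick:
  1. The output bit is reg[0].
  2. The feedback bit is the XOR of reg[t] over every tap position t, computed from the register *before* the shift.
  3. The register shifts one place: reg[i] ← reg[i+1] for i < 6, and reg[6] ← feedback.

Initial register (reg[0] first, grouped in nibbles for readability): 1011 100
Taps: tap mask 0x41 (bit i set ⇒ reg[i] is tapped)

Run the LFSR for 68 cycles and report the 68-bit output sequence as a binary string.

step | reg (before) | out | fb
   0 | 1011100 | 1 | 1
   1 | 0111001 | 0 | 1
   2 | 1110011 | 1 | 0
   3 | 1100110 | 1 | 1
   4 | 1001101 | 1 | 0
   5 | 0011010 | 0 | 0
   6 | 0110100 | 0 | 0
   7 | 1101000 | 1 | 1
   8 | 1010001 | 1 | 0
   9 | 0100010 | 0 | 0
  10 | 1000100 | 1 | 1
  11 | 0001001 | 0 | 1
  12 | 0010011 | 0 | 1
  13 | 0100111 | 0 | 1
  14 | 1001111 | 1 | 0
  15 | 0011110 | 0 | 0
  16 | 0111100 | 0 | 0
  17 | 1111000 | 1 | 1
  18 | 1110001 | 1 | 0
  19 | 1100010 | 1 | 1
  20 | 1000101 | 1 | 0
  21 | 0001010 | 0 | 0
  22 | 0010100 | 0 | 0
  23 | 0101000 | 0 | 0
  24 | 1010000 | 1 | 1
  25 | 0100001 | 0 | 1
  26 | 1000011 | 1 | 0
  27 | 0000110 | 0 | 0
  28 | 0001100 | 0 | 0
  29 | 0011000 | 0 | 0
  30 | 0110000 | 0 | 0
  31 | 1100000 | 1 | 1
  32 | 1000001 | 1 | 0
  33 | 0000010 | 0 | 0
  34 | 0000100 | 0 | 0
  35 | 0001000 | 0 | 0
  36 | 0010000 | 0 | 0
  37 | 0100000 | 0 | 0
  38 | 1000000 | 1 | 1
  39 | 0000001 | 0 | 1
  40 | 0000011 | 0 | 1
  41 | 0000111 | 0 | 1
  42 | 0001111 | 0 | 1
  43 | 0011111 | 0 | 1
  44 | 0111111 | 0 | 1
  45 | 1111111 | 1 | 0
  46 | 1111110 | 1 | 1
  47 | 1111101 | 1 | 0
  48 | 1111010 | 1 | 1
  49 | 1110101 | 1 | 0
  50 | 1101010 | 1 | 1
  51 | 1010101 | 1 | 0
  52 | 0101010 | 0 | 0
  53 | 1010100 | 1 | 1
  54 | 0101001 | 0 | 1
  55 | 1010011 | 1 | 0
  56 | 0100110 | 0 | 0
  57 | 1001100 | 1 | 1
  58 | 0011001 | 0 | 1
  59 | 0110011 | 0 | 1
  60 | 1100111 | 1 | 0
  61 | 1001110 | 1 | 1
  62 | 0011101 | 0 | 1
  63 | 0111011 | 0 | 1
  64 | 1110111 | 1 | 0
  65 | 1101110 | 1 | 1
  66 | 1011101 | 1 | 0
  67 | 0111010 | 0 | 0

10111001101000100111100010100001100000100000011111110101010011001110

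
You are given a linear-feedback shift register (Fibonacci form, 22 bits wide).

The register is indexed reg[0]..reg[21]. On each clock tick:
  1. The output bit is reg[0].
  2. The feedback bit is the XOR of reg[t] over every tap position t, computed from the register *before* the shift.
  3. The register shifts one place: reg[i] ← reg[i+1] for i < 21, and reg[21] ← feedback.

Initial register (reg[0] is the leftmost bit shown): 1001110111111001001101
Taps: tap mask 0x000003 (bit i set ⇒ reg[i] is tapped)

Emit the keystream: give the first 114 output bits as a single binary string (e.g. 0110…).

100111011111100100110110100110000010110101101110101000011101111011001111100010011000110101000010011010100101111100

tick  register→output (feedback)
  0  1001110111111001001101→1 (1)
  1  0011101111110010011011→0 (0)
  2  0111011111100100110110→0 (1)
  3  1110111111001001101101→1 (0)
  4  1101111110010011011010→1 (0)
  5  1011111100100110110100→1 (1)
  6  0111111001001101101001→0 (1)
  7  1111110010011011010011→1 (0)
  8  1111100100110110100110→1 (0)
  9  1111001001101101001100→1 (0)
 10  1110010011011010011000→1 (0)
 11  1100100110110100110000→1 (0)
 12  1001001101101001100000→1 (1)
 13  0010011011010011000001→0 (0)
 14  0100110110100110000010→0 (1)
 15  1001101101001100000101→1 (1)
 16  0011011010011000001011→0 (0)
 17  0110110100110000010110→0 (1)
 18  1101101001100000101101→1 (0)
 19  1011010011000001011010→1 (1)
 20  0110100110000010110101→0 (1)
 21  1101001100000101101011→1 (0)
 22  1010011000001011010110→1 (1)
 23  0100110000010110101101→0 (1)
 24  1001100000101101011011→1 (1)
 25  0011000001011010110111→0 (0)
 26  0110000010110101101110→0 (1)
 27  1100000101101011011101→1 (0)
 28  1000001011010110111010→1 (1)
 29  0000010110101101110101→0 (0)
 30  0000101101011011101010→0 (0)
 31  0001011010110111010100→0 (0)
 32  0010110101101110101000→0 (0)
 33  0101101011011101010000→0 (1)
 34  1011010110111010100001→1 (1)
 35  0110101101110101000011→0 (1)
 36  1101011011101010000111→1 (0)
 37  1010110111010100001110→1 (1)
 38  0101101110101000011101→0 (1)
 39  1011011101010000111011→1 (1)
 40  0110111010100001110111→0 (1)
 41  1101110101000011101111→1 (0)
 42  1011101010000111011110→1 (1)
 43  0111010100001110111101→0 (1)
 44  1110101000011101111011→1 (0)
 45  1101010000111011110110→1 (0)
 46  1010100001110111101100→1 (1)
 47  0101000011101111011001→0 (1)
 48  1010000111011110110011→1 (1)
 49  0100001110111101100111→0 (1)
 50  1000011101111011001111→1 (1)
 51  0000111011110110011111→0 (0)
 52  0001110111101100111110→0 (0)
 53  0011101111011001111100→0 (0)
 54  0111011110110011111000→0 (1)
 55  1110111101100111110001→1 (0)
 56  1101111011001111100010→1 (0)
 57  1011110110011111000100→1 (1)
 58  0111101100111110001001→0 (1)
 59  1111011001111100010011→1 (0)
 60  1110110011111000100110→1 (0)
 61  1101100111110001001100→1 (0)
 62  1011001111100010011000→1 (1)
 63  0110011111000100110001→0 (1)
 64  1100111110001001100011→1 (0)
 65  1001111100010011000110→1 (1)
 66  0011111000100110001101→0 (0)
 67  0111110001001100011010→0 (1)
 68  1111100010011000110101→1 (0)
 69  1111000100110001101010→1 (0)
 70  1110001001100011010100→1 (0)
 71  1100010011000110101000→1 (0)
 72  1000100110001101010000→1 (1)
 73  0001001100011010100001→0 (0)
 74  0010011000110101000010→0 (0)
 75  0100110001101010000100→0 (1)
 76  1001100011010100001001→1 (1)
 77  0011000110101000010011→0 (0)
 78  0110001101010000100110→0 (1)
 79  1100011010100001001101→1 (0)
 80  1000110101000010011010→1 (1)
 81  0001101010000100110101→0 (0)
 82  0011010100001001101010→0 (0)
 83  0110101000010011010100→0 (1)
 84  1101010000100110101001→1 (0)
 85  1010100001001101010010→1 (1)
 86  0101000010011010100101→0 (1)
 87  1010000100110101001011→1 (1)
 88  0100001001101010010111→0 (1)
 89  1000010011010100101111→1 (1)
 90  0000100110101001011111→0 (0)
 91  0001001101010010111110→0 (0)
 92  0010011010100101111100→0 (0)
 93  0100110101001011111000→0 (1)
 94  1001101010010111110001→1 (1)
 95  0011010100101111100011→0 (0)
 96  0110101001011111000110→0 (1)
 97  1101010010111110001101→1 (0)
 98  1010100101111100011010→1 (1)
 99  0101001011111000110101→0 (1)
100  1010010111110001101011→1 (1)
101  0100101111100011010111→0 (1)
102  1001011111000110101111→1 (1)
103  0010111110001101011111→0 (0)
104  0101111100011010111110→0 (1)
105  1011111000110101111101→1 (1)
106  0111110001101011111011→0 (1)
107  1111100011010111110111→1 (0)
108  1111000110101111101110→1 (0)
109  1110001101011111011100→1 (0)
110  1100011010111110111000→1 (0)
111  1000110101111101110000→1 (1)
112  0001101011111011100001→0 (0)
113  0011010111110111000010→0 (0)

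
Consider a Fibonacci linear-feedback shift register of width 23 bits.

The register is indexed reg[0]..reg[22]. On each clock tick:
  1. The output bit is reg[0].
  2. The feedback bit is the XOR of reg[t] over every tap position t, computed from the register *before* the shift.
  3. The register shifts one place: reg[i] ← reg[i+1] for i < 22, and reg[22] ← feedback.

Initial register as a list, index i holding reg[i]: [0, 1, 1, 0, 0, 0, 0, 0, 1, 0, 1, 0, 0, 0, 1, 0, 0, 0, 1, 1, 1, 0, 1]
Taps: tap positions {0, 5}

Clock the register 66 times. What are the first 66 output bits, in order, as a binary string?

step | reg (before) | out | fb
   0 | 01100000101000100011101 | 0 | 0
   1 | 11000001010001000111010 | 1 | 1
   2 | 10000010100010001110101 | 1 | 1
   3 | 00000101000100011101011 | 0 | 1
   4 | 00001010001000111010111 | 0 | 0
   5 | 00010100010001110101110 | 0 | 1
   6 | 00101000100011101011101 | 0 | 0
   7 | 01010001000111010111010 | 0 | 0
   8 | 10100010001110101110100 | 1 | 1
   9 | 01000100011101011101001 | 0 | 1
  10 | 10001000111010111010011 | 1 | 1
  11 | 00010001110101110100111 | 0 | 0
  12 | 00100011101011101001110 | 0 | 0
  13 | 01000111010111010011100 | 0 | 1
  14 | 10001110101110100111001 | 1 | 0
  15 | 00011101011101001110010 | 0 | 1
  16 | 00111010111010011100101 | 0 | 0
  17 | 01110101110100111001010 | 0 | 1
  18 | 11101011101001110010101 | 1 | 1
  19 | 11010111010011100101011 | 1 | 0
  20 | 10101110100111001010110 | 1 | 0
  21 | 01011101001110010101100 | 0 | 1
  22 | 10111010011100101011001 | 1 | 1
  23 | 01110100111001010110011 | 0 | 1
  24 | 11101001110010101100111 | 1 | 1
  25 | 11010011100101011001111 | 1 | 1
  26 | 10100111001010110011111 | 1 | 0
  27 | 01001110010101100111110 | 0 | 1
  28 | 10011100101011001111101 | 1 | 0
  29 | 00111001010110011111010 | 0 | 0
  30 | 01110010101100111110100 | 0 | 0
  31 | 11100101011001111101000 | 1 | 0
  32 | 11001010110011111010000 | 1 | 1
  33 | 10010101100111110100001 | 1 | 0
  34 | 00101011001111101000010 | 0 | 0
  35 | 01010110011111010000100 | 0 | 1
  36 | 10101100111110100001001 | 1 | 0
  37 | 01011001111101000010010 | 0 | 0
  38 | 10110011111010000100100 | 1 | 1
  39 | 01100111110100001001001 | 0 | 1
  40 | 11001111101000010010011 | 1 | 0
  41 | 10011111010000100100110 | 1 | 0
  42 | 00111110100001001001100 | 0 | 1
  43 | 01111101000010010011001 | 0 | 1
  44 | 11111010000100100110011 | 1 | 1
  45 | 11110100001001001100111 | 1 | 0
  46 | 11101000010010011001110 | 1 | 1
  47 | 11010000100100110011101 | 1 | 1
  48 | 10100001001001100111011 | 1 | 1
  49 | 01000010010011001110111 | 0 | 0
  50 | 10000100100110011101110 | 1 | 0
  51 | 00001001001100111011100 | 0 | 0
  52 | 00010010011001110111000 | 0 | 0
  53 | 00100100110011101110000 | 0 | 1
  54 | 01001001100111011100001 | 0 | 0
  55 | 10010011001110111000010 | 1 | 1
  56 | 00100110011101110000101 | 0 | 1
  57 | 01001100111011100001011 | 0 | 1
  58 | 10011001110111000010111 | 1 | 1
  59 | 00110011101110000101111 | 0 | 0
  60 | 01100111011100001011110 | 0 | 1
  61 | 11001110111000010111101 | 1 | 0
  62 | 10011101110000101111010 | 1 | 0
  63 | 00111011100001011110100 | 0 | 0
  64 | 01110111000010111101000 | 0 | 1
  65 | 11101110000101111010001 | 1 | 0

011000001010001000111010111010011100101011001111101000010010011001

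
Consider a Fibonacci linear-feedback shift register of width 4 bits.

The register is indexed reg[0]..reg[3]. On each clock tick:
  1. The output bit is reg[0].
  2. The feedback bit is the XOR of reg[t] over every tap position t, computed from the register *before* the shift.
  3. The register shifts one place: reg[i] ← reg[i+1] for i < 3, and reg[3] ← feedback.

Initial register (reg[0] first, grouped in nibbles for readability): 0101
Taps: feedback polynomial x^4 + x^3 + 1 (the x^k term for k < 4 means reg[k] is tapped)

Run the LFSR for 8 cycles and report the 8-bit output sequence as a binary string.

01011001

tick  register→output (feedback)
  0  0101→0 (1)
  1  1011→1 (0)
  2  0110→0 (0)
  3  1100→1 (1)
  4  1001→1 (0)
  5  0010→0 (0)
  6  0100→0 (0)
  7  1000→1 (1)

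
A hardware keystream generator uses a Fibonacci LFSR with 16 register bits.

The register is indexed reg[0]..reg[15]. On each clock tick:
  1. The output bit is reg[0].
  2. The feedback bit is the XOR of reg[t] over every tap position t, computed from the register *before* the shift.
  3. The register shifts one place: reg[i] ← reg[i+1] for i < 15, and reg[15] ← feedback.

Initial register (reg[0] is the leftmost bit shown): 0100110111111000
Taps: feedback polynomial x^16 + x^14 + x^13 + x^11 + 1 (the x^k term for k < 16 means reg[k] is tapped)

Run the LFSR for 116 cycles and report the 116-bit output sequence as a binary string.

01001101111110001011001010011001000111100010010111110011000110000011101101110001111101111100011010111011100010011010

step | reg (before) | out | fb
   0 | 0100110111111000 | 0 | 1
   1 | 1001101111110001 | 1 | 0
   2 | 0011011111100010 | 0 | 1
   3 | 0110111111000101 | 0 | 1
   4 | 1101111110001011 | 1 | 0
   5 | 1011111100010110 | 1 | 0
   6 | 0111111000101100 | 0 | 1
   7 | 1111110001011001 | 1 | 0
   8 | 1111100010110010 | 1 | 1
   9 | 1111000101100101 | 1 | 0
  10 | 1110001011001010 | 1 | 0
  11 | 1100010110010100 | 1 | 1
  12 | 1000101100101001 | 1 | 1
  13 | 0001011001010011 | 0 | 0
  14 | 0010110010100110 | 0 | 0
  15 | 0101100101001100 | 0 | 1
  16 | 1011001010011001 | 1 | 0
  17 | 0110010100110010 | 0 | 0
  18 | 1100101001100100 | 1 | 0
  19 | 1001010011001000 | 1 | 1
  20 | 0010100110010001 | 0 | 1
  21 | 0101001100100011 | 0 | 1
  22 | 1010011001000111 | 1 | 1
  23 | 0100110010001111 | 0 | 0
  24 | 1001100100011110 | 1 | 0
  25 | 0011001000111100 | 0 | 0
  26 | 0110010001111000 | 0 | 1
  27 | 1100100011110001 | 1 | 0
  28 | 1001000111100010 | 1 | 0
  29 | 0010001111000100 | 0 | 1
  30 | 0100011110001001 | 0 | 0
  31 | 1000111100010010 | 1 | 1
  32 | 0001111000100101 | 0 | 1
  33 | 0011110001001011 | 0 | 1
  34 | 0111100010010111 | 0 | 1
  35 | 1111000100101111 | 1 | 1
  36 | 1110001001011111 | 1 | 0
  37 | 1100010010111110 | 1 | 0
  38 | 1000100101111100 | 1 | 1
  39 | 0001001011111001 | 0 | 1
  40 | 0010010111110011 | 0 | 0
  41 | 0100101111100110 | 0 | 0
  42 | 1001011111001100 | 1 | 0
  43 | 0010111110011000 | 0 | 1
  44 | 0101111100110001 | 0 | 1
  45 | 1011111001100011 | 1 | 0
  46 | 0111110011000110 | 0 | 0
  47 | 1111100110001100 | 1 | 0
  48 | 1111001100011000 | 1 | 0
  49 | 1110011000110000 | 1 | 0
  50 | 1100110001100000 | 1 | 1
  51 | 1001100011000001 | 1 | 1
  52 | 0011000110000011 | 0 | 1
  53 | 0110001100000111 | 0 | 0
  54 | 1100011000001110 | 1 | 1
  55 | 1000110000011101 | 1 | 1
  56 | 0001100000111011 | 0 | 0
  57 | 0011000001110110 | 0 | 1
  58 | 0110000011101101 | 0 | 1
  59 | 1100000111011011 | 1 | 1
  60 | 1000001110110111 | 1 | 0
  61 | 0000011101101110 | 0 | 0
  62 | 0000111011011100 | 0 | 0
  63 | 0001110110111000 | 0 | 1
  64 | 0011101101110001 | 0 | 1
  65 | 0111011011100011 | 0 | 1
  66 | 1110110111000111 | 1 | 1
  67 | 1101101110001111 | 1 | 1
  68 | 1011011100011111 | 1 | 0
  69 | 0110111000111110 | 0 | 1
  70 | 1101110001111101 | 1 | 1
  71 | 1011100011111011 | 1 | 1
  72 | 0111000111110111 | 0 | 1
  73 | 1110001111101111 | 1 | 1
  74 | 1100011111011111 | 1 | 0
  75 | 1000111110111110 | 1 | 0
  76 | 0001111101111100 | 0 | 0
  77 | 0011111011111000 | 0 | 1
  78 | 0111110111110001 | 0 | 1
  79 | 1111101111100011 | 1 | 0
  80 | 1111011111000110 | 1 | 1
  81 | 1110111110001101 | 1 | 0
  82 | 1101111100011010 | 1 | 1
  83 | 1011111000110101 | 1 | 1
  84 | 0111110001101011 | 0 | 1
  85 | 1111100011010111 | 1 | 0
  86 | 1111000110101110 | 1 | 1
  87 | 1110001101011101 | 1 | 1
  88 | 1100011010111011 | 1 | 1
  89 | 1000110101110111 | 1 | 0
  90 | 0001101011101110 | 0 | 0
  91 | 0011010111011100 | 0 | 0
  92 | 0110101110111000 | 0 | 1
  93 | 1101011101110001 | 1 | 0
  94 | 1010111011100010 | 1 | 0
  95 | 0101110111000100 | 0 | 1
  96 | 1011101110001001 | 1 | 1
  97 | 0111011100010011 | 0 | 0
  98 | 1110111000100110 | 1 | 1
  99 | 1101110001001101 | 1 | 0
 100 | 1011100010011010 | 1 | 1
 101 | 0111000100110101 | 0 | 0
 102 | 1110001001101010 | 1 | 0
 103 | 1100010011010100 | 1 | 1
 104 | 1000100110101001 | 1 | 1
 105 | 0001001101010011 | 0 | 0
 106 | 0010011010100110 | 0 | 0
 107 | 0100110101001100 | 0 | 1
 108 | 1001101010011001 | 1 | 0
 109 | 0011010100110010 | 0 | 0
 110 | 0110101001100100 | 0 | 1
 111 | 1101010011001001 | 1 | 1
 112 | 1010100110010011 | 1 | 1
 113 | 0101001100100111 | 0 | 0
 114 | 1010011001001110 | 1 | 1
 115 | 0100110010011101 | 0 | 0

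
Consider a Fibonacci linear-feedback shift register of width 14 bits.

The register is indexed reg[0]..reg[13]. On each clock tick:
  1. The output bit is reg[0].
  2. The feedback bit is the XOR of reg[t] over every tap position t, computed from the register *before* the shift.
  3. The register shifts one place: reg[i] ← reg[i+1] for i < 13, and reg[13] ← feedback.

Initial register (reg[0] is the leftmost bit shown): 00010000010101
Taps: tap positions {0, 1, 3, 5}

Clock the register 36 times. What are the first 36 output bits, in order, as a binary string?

tick  register→output (feedback)
  0  00010000010101→0 (1)
  1  00100000101011→0 (0)
  2  01000001010110→0 (1)
  3  10000010101101→1 (1)
  4  00000101011011→0 (1)
  5  00001010110111→0 (0)
  6  00010101101110→0 (0)
  7  00101011011100→0 (0)
  8  01010110111000→0 (1)
  9  10101101110001→1 (0)
 10  01011011100010→0 (0)
 11  10110111000100→1 (1)
 12  01101110001001→0 (0)
 13  11011100010010→1 (0)
 14  10111000100100→1 (0)
 15  01110001001000→0 (0)
 16  11100010010000→1 (0)
 17  11000100100000→1 (1)
 18  10001001000001→1 (1)
 19  00010010000011→0 (1)
 20  00100100000111→0 (1)
 21  01001000001111→0 (1)
 22  10010000011111→1 (0)
 23  00100000111110→0 (0)
 24  01000001111100→0 (1)
 25  10000011111001→1 (1)
 26  00000111110011→0 (1)
 27  00001111100111→0 (1)
 28  00011111001111→0 (0)
 29  00111110011110→0 (0)
 30  01111100111100→0 (1)
 31  11111001111001→1 (1)
 32  11110011110011→1 (1)
 33  11100111100111→1 (1)
 34  11001111001111→1 (1)
 35  10011110011111→1 (1)

000100000101011011100010010000011111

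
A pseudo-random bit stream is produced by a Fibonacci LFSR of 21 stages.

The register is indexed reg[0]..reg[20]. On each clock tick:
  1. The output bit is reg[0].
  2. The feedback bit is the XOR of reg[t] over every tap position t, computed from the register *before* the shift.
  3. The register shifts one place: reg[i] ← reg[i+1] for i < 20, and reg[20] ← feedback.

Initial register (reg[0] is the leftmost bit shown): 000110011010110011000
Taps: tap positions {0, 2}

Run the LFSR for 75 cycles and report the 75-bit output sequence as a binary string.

000110011010110011000011111110001111111001100000110110000011111100011101110

k : reg_k → out_k, fb_k
0: 000110011010110011000 → 0, fb=0
1: 001100110101100110000 → 0, fb=1
2: 011001101011001100001 → 0, fb=1
3: 110011010110011000011 → 1, fb=1
4: 100110101100110000111 → 1, fb=1
5: 001101011001100001111 → 0, fb=1
6: 011010110011000011111 → 0, fb=1
7: 110101100110000111111 → 1, fb=1
8: 101011001100001111111 → 1, fb=0
9: 010110011000011111110 → 0, fb=0
10: 101100110000111111100 → 1, fb=0
11: 011001100001111111000 → 0, fb=1
12: 110011000011111110001 → 1, fb=1
13: 100110000111111100011 → 1, fb=1
14: 001100001111111000111 → 0, fb=1
15: 011000011111110001111 → 0, fb=1
16: 110000111111100011111 → 1, fb=1
17: 100001111111000111111 → 1, fb=1
18: 000011111110001111111 → 0, fb=0
19: 000111111100011111110 → 0, fb=0
20: 001111111000111111100 → 0, fb=1
21: 011111110001111111001 → 0, fb=1
22: 111111100011111110011 → 1, fb=0
23: 111111000111111100110 → 1, fb=0
24: 111110001111111001100 → 1, fb=0
25: 111100011111110011000 → 1, fb=0
26: 111000111111100110000 → 1, fb=0
27: 110001111111001100000 → 1, fb=1
28: 100011111110011000001 → 1, fb=1
29: 000111111100110000011 → 0, fb=0
30: 001111111001100000110 → 0, fb=1
31: 011111110011000001101 → 0, fb=1
32: 111111100110000011011 → 1, fb=0
33: 111111001100000110110 → 1, fb=0
34: 111110011000001101100 → 1, fb=0
35: 111100110000011011000 → 1, fb=0
36: 111001100000110110000 → 1, fb=0
37: 110011000001101100000 → 1, fb=1
38: 100110000011011000001 → 1, fb=1
39: 001100000110110000011 → 0, fb=1
40: 011000001101100000111 → 0, fb=1
41: 110000011011000001111 → 1, fb=1
42: 100000110110000011111 → 1, fb=1
43: 000001101100000111111 → 0, fb=0
44: 000011011000001111110 → 0, fb=0
45: 000110110000011111100 → 0, fb=0
46: 001101100000111111000 → 0, fb=1
47: 011011000001111110001 → 0, fb=1
48: 110110000011111100011 → 1, fb=1
49: 101100000111111000111 → 1, fb=0
50: 011000001111110001110 → 0, fb=1
51: 110000011111100011101 → 1, fb=1
52: 100000111111000111011 → 1, fb=1
53: 000001111110001110111 → 0, fb=0
54: 000011111100011101110 → 0, fb=0
55: 000111111000111011100 → 0, fb=0
56: 001111110001110111000 → 0, fb=1
57: 011111100011101110001 → 0, fb=1
58: 111111000111011100011 → 1, fb=0
59: 111110001110111000110 → 1, fb=0
60: 111100011101110001100 → 1, fb=0
61: 111000111011100011000 → 1, fb=0
62: 110001110111000110000 → 1, fb=1
63: 100011101110001100001 → 1, fb=1
64: 000111011100011000011 → 0, fb=0
65: 001110111000110000110 → 0, fb=1
66: 011101110001100001101 → 0, fb=1
67: 111011100011000011011 → 1, fb=0
68: 110111000110000110110 → 1, fb=1
69: 101110001100001101101 → 1, fb=0
70: 011100011000011011010 → 0, fb=1
71: 111000110000110110101 → 1, fb=0
72: 110001100001101101010 → 1, fb=1
73: 100011000011011010101 → 1, fb=1
74: 000110000110110101011 → 0, fb=0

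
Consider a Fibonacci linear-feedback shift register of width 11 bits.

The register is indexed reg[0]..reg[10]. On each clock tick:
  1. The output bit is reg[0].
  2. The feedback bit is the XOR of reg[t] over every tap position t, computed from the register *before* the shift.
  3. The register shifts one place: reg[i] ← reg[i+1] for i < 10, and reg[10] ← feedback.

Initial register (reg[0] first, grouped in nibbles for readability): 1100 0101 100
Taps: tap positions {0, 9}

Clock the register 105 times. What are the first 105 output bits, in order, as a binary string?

step | reg (before) | out | fb
   0 | 11000101100 | 1 | 1
   1 | 10001011001 | 1 | 1
   2 | 00010110011 | 0 | 1
   3 | 00101100111 | 0 | 1
   4 | 01011001111 | 0 | 1
   5 | 10110011111 | 1 | 0
   6 | 01100111110 | 0 | 1
   7 | 11001111101 | 1 | 1
   8 | 10011111011 | 1 | 0
   9 | 00111110110 | 0 | 1
  10 | 01111101101 | 0 | 0
  11 | 11111011010 | 1 | 0
  12 | 11110110100 | 1 | 1
  13 | 11101101001 | 1 | 1
  14 | 11011010011 | 1 | 0
  15 | 10110100110 | 1 | 0
  16 | 01101001100 | 0 | 0
  17 | 11010011000 | 1 | 1
  18 | 10100110001 | 1 | 1
  19 | 01001100011 | 0 | 1
  20 | 10011000111 | 1 | 0
  21 | 00110001110 | 0 | 1
  22 | 01100011101 | 0 | 0
  23 | 11000111010 | 1 | 0
  24 | 10001110100 | 1 | 1
  25 | 00011101001 | 0 | 0
  26 | 00111010010 | 0 | 1
  27 | 01110100101 | 0 | 0
  28 | 11101001010 | 1 | 0
  29 | 11010010100 | 1 | 1
  30 | 10100101001 | 1 | 1
  31 | 01001010011 | 0 | 1
  32 | 10010100111 | 1 | 0
  33 | 00101001110 | 0 | 1
  34 | 01010011101 | 0 | 0
  35 | 10100111010 | 1 | 0
  36 | 01001110100 | 0 | 0
  37 | 10011101000 | 1 | 1
  38 | 00111010001 | 0 | 0
  39 | 01110100010 | 0 | 1
  40 | 11101000101 | 1 | 1
  41 | 11010001011 | 1 | 0
  42 | 10100010110 | 1 | 0
  43 | 01000101100 | 0 | 0
  44 | 10001011000 | 1 | 1
  45 | 00010110001 | 0 | 0
  46 | 00101100010 | 0 | 1
  47 | 01011000101 | 0 | 0
  48 | 10110001010 | 1 | 0
  49 | 01100010100 | 0 | 0
  50 | 11000101000 | 1 | 1
  51 | 10001010001 | 1 | 1
  52 | 00010100011 | 0 | 1
  53 | 00101000111 | 0 | 1
  54 | 01010001111 | 0 | 1
  55 | 10100011111 | 1 | 0
  56 | 01000111110 | 0 | 1
  57 | 10001111101 | 1 | 1
  58 | 00011111011 | 0 | 1
  59 | 00111110111 | 0 | 1
  60 | 01111101111 | 0 | 1
  61 | 11111011111 | 1 | 0
  62 | 11110111110 | 1 | 0
  63 | 11101111100 | 1 | 1
  64 | 11011111001 | 1 | 1
  65 | 10111110011 | 1 | 0
  66 | 01111100110 | 0 | 1
  67 | 11111001101 | 1 | 1
  68 | 11110011011 | 1 | 0
  69 | 11100110110 | 1 | 0
  70 | 11001101100 | 1 | 1
  71 | 10011011001 | 1 | 1
  72 | 00110110011 | 0 | 1
  73 | 01101100111 | 0 | 1
  74 | 11011001111 | 1 | 0
  75 | 10110011110 | 1 | 0
  76 | 01100111100 | 0 | 0
  77 | 11001111000 | 1 | 1
  78 | 10011110001 | 1 | 1
  79 | 00111100011 | 0 | 1
  80 | 01111000111 | 0 | 1
  81 | 11110001111 | 1 | 0
  82 | 11100011110 | 1 | 0
  83 | 11000111100 | 1 | 1
  84 | 10001111001 | 1 | 1
  85 | 00011110011 | 0 | 1
  86 | 00111100111 | 0 | 1
  87 | 01111001111 | 0 | 1
  88 | 11110011111 | 1 | 0
  89 | 11100111110 | 1 | 0
  90 | 11001111100 | 1 | 1
  91 | 10011111001 | 1 | 1
  92 | 00111110011 | 0 | 1
  93 | 01111100111 | 0 | 1
  94 | 11111001111 | 1 | 0
  95 | 11110011110 | 1 | 0
  96 | 11100111100 | 1 | 1
  97 | 11001111001 | 1 | 1
  98 | 10011110011 | 1 | 0
  99 | 00111100110 | 0 | 1
 100 | 01111001101 | 0 | 0
 101 | 11110011010 | 1 | 0
 102 | 11100110100 | 1 | 1
 103 | 11001101001 | 1 | 1
 104 | 10011010011 | 1 | 0

110001011001111101101001100011101001010011101000101100010100011111011111001101100111100011110011111001111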